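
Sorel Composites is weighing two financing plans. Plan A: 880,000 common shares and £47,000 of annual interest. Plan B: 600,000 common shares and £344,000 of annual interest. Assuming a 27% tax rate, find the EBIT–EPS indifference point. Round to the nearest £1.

£980,429

At indifference, (EBIT − 47,000)(1 − t)/880,000 = (EBIT − 344,000)(1 − t)/600,000.
Cancelling (1 − t) and cross-multiplying: 600,000·(EBIT − 47,000) = 880,000·(EBIT − 344,000).
Solving, EBIT = (344,000·880,000 − 47,000·600,000) / (880,000 − 600,000) = 274,520,000,000 / 280,000 = 980,428.57.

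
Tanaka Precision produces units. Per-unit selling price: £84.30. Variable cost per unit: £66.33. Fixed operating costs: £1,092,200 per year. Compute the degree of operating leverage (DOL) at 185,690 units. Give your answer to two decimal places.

At 185,690 units, contribution = 185,690 × £17.97 = £3,336,849.30.
Subtracting fixed costs: EBIT = £3,336,849.30 − £1,092,200 = £2,244,649.30.
So DOL = total CM / EBIT = £3,336,849.30 / £2,244,649.30 = 1.4866.

1.49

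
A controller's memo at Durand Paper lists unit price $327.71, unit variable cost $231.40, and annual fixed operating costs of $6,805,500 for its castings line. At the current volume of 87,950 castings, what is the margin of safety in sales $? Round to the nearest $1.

$5,665,305

Contribution margin per unit = $327.71 − $231.40 = $96.31. Break-even units = $6,805,500 ÷ $96.31 = 70,662.44; break-even revenue = 70,662.44 × $327.71 = $23,156,789.59.
Actual sales revenue = 87,950 × $327.71 = $28,822,094.50.
Margin of safety = $28,822,094.50 − $23,156,789.59 = $5,665,305.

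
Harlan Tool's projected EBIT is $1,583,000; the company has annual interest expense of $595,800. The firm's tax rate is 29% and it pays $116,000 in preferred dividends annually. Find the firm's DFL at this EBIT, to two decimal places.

Annual interest charges come to $595,800.00.
Preferred dividends grossed up pre-tax: $116,000 / (1 − 0.29) = $163,380.28.
DFL = EBIT ÷ [EBIT − I − D_p/(1−t)] = $1,583,000 ÷ [$1,583,000 − $595,800.00 − $163,380.28] = $1,583,000 ÷ $823,819.72 = 1.9215.

1.92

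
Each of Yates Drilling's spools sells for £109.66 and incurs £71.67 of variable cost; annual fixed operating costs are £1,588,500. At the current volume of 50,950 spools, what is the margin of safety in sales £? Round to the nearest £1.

Unit CM = price − variable cost = £109.66 − £71.67 = £37.99. Break-even units = £1,588,500 ÷ £37.99 = 41,813.64; break-even revenue = 41,813.64 × £109.66 = £4,585,283.23.
Actual sales revenue = 50,950 × £109.66 = £5,587,177.00.
Margin of safety = £5,587,177.00 − £4,585,283.23 = £1,001,894.

£1,001,894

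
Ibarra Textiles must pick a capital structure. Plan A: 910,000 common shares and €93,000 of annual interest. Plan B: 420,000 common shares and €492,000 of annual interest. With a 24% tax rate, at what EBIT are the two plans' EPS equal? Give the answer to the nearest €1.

Set EPS_A = EPS_B: (EBIT − €93,000)(1 − 0.24) ÷ 910,000 = (EBIT − €492,000)(1 − 0.24) ÷ 420,000.
Cancelling (1 − t) and cross-multiplying: 420,000·(EBIT − 93,000) = 910,000·(EBIT − 492,000).
EBIT × (910,000 − 420,000) = 492,000 × 910,000 − 93,000 × 420,000 = 408,660,000,000, so EBIT = 408,660,000,000 ÷ 490,000 = 834,000.00.

€834,000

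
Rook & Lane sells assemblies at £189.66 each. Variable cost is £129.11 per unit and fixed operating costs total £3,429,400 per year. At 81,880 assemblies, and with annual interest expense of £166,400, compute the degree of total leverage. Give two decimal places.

3.64

At 81,880 units, contribution = 81,880 × £60.55 = £4,957,834.00.
Subtracting fixed costs: EBIT = £4,957,834.00 − £3,429,400 = £1,528,434.00. Interest = £166,400.00.
DOL = £4,957,834.00 ÷ £1,528,434.00 = 3.2437; DFL = £1,528,434.00 ÷ £1,362,034.00 = 1.1222.
Combined leverage = 3.2437 × 1.1222 = 3.6401.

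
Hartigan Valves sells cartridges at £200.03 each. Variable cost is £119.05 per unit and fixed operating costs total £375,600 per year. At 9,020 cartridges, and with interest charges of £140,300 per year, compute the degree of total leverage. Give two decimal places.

At 9,020 units, contribution = 9,020 × £80.98 = £730,439.60.
Subtracting fixed costs: EBIT = £730,439.60 − £375,600 = £354,839.60. Interest = £140,300.00, so EBIT − I = £214,539.60.
Degree of total leverage = total CM / (EBIT − interest) = £730,439.60 / £214,539.60 = 3.4047.

3.40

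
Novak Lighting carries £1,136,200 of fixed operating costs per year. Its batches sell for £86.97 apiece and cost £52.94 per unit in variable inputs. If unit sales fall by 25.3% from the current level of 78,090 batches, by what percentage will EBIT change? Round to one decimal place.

-44.2%

At 78,090 units, contribution = 78,090 × £34.03 = £2,657,402.70.
EBIT = £2,657,402.70 − £1,136,200 = £1,521,202.70.
DOL = contribution ÷ EBIT = £2,657,402.70 ÷ £1,521,202.70 = 1.7469.
So EBIT moves 1.7469 × (-25.3%) = -44.2%.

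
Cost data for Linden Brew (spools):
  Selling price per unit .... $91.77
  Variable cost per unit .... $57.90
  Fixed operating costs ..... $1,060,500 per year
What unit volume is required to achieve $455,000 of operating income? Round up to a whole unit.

44,745 spools

Contribution margin per unit = $91.77 − $57.90 = $33.87.
Need Q such that Q × $33.87 − $1,060,500 = $455,000, i.e. Q = $1,515,500 / $33.87 = 44,744.61 → 44,745.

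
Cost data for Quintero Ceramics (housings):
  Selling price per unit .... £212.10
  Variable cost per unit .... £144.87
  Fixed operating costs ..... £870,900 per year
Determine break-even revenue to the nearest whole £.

£2,747,552

Contribution margin per unit = £212.10 − £144.87 = £67.23, a CM ratio of £67.23 ÷ £212.10 = 0.3170.
Break-even revenue = fixed costs × price ÷ CM = £870,900 × £212.10 ÷ £67.23 = £2,747,552.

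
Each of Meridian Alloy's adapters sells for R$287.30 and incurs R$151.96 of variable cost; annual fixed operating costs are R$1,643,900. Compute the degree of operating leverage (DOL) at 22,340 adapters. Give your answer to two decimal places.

At 22,340 units, contribution = 22,340 × R$135.34 = R$3,023,495.60.
Subtracting fixed costs: EBIT = R$3,023,495.60 − R$1,643,900 = R$1,379,595.60.
So DOL = total CM / EBIT = R$3,023,495.60 / R$1,379,595.60 = 2.1916.

2.19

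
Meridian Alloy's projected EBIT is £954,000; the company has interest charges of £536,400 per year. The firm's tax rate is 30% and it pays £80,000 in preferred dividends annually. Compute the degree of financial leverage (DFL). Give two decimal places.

Annual interest charges come to £536,400.00.
Pre-tax preferred-dividend burden = £80,000 ÷ (1 − 0.30) = £114,285.71.
DFL = EBIT ÷ [EBIT − I − D_p/(1−t)] = £954,000 ÷ [£954,000 − £536,400.00 − £114,285.71] = £954,000 ÷ £303,314.29 = 3.1453.

3.15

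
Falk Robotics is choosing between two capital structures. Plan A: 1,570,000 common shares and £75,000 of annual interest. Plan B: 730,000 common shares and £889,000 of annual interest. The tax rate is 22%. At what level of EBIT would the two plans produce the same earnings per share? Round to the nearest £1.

Set EPS_A = EPS_B: (EBIT − £75,000)(1 − 0.22) ÷ 1,570,000 = (EBIT − £889,000)(1 − 0.22) ÷ 730,000.
The (1 − t) factor cancels: (EBIT − 75,000) × 730,000 = (EBIT − 889,000) × 1,570,000.
Solving, EBIT = (889,000·1,570,000 − 75,000·730,000) / (1,570,000 − 730,000) = 1,340,980,000,000 / 840,000 = 1,596,404.76.

£1,596,405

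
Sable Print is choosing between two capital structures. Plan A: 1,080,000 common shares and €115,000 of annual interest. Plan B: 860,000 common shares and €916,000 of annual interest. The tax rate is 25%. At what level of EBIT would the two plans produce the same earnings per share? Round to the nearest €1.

Set EPS_A = EPS_B: (EBIT − €115,000)(1 − 0.25) ÷ 1,080,000 = (EBIT − €916,000)(1 − 0.25) ÷ 860,000.
Cancelling (1 − t) and cross-multiplying: 860,000·(EBIT − 115,000) = 1,080,000·(EBIT − 916,000).
EBIT × (1,080,000 − 860,000) = 916,000 × 1,080,000 − 115,000 × 860,000 = 890,380,000,000, so EBIT = 890,380,000,000 ÷ 220,000 = 4,047,181.82.

€4,047,182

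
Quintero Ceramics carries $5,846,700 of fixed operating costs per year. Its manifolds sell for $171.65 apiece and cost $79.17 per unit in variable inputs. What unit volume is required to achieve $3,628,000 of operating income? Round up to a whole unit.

102,452 manifolds

Contribution margin per unit = $171.65 − $79.17 = $92.48.
Need Q such that Q × $92.48 − $5,846,700 = $3,628,000, i.e. Q = $9,474,700 / $92.48 = 102,451.34 → 102,452.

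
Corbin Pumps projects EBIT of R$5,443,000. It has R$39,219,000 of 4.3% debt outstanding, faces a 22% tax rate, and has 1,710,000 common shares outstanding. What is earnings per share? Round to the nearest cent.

R$1.71

Interest = R$1,686,417.00, so EBT = R$5,443,000 − R$1,686,417.00 = R$3,756,583.00.
After tax at 22%: net income = R$3,756,583.00 × 0.78 = R$2,930,134.74.
Per share: R$2,930,134.74 / 1,710,000 shares = R$1.71.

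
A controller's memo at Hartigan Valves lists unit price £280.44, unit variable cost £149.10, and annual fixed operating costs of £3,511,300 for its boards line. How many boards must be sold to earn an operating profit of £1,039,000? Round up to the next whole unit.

Contribution margin per unit = £280.44 − £149.10 = £131.34.
Required volume = (fixed costs + target profit) ÷ CM = (£3,511,300 + £1,039,000) ÷ £131.34 = 34,645.20, so 34,646 boards.

34,646 boards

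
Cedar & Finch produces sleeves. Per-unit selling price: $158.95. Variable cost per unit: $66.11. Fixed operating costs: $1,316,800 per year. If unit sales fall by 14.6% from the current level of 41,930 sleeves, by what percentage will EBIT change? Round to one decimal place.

At 41,930 units, contribution = 41,930 × $92.84 = $3,892,781.20.
Operating income = contribution − fixed costs = $3,892,781.20 − $1,316,800 = $2,575,981.20.
So DOL = total CM / EBIT = $3,892,781.20 / $2,575,981.20 = 1.5112.
So EBIT moves 1.5112 × (-14.6%) = -22.1%.

-22.1%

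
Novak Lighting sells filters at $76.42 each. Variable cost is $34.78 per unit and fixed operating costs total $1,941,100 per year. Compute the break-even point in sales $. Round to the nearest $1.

Contribution margin per unit = $76.42 − $34.78 = $41.64, a CM ratio of $41.64 ÷ $76.42 = 0.5449.
Break-even sales = FC ÷ CM ratio = $1,941,100 × $76.42 / $41.64 = $3,562,413.

$3,562,413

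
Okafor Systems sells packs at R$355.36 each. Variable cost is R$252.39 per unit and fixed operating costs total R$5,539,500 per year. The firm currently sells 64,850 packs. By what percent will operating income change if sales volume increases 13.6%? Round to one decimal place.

+79.8%

Total contribution margin = 64,850 × R$102.97 = R$6,677,604.50.
Subtracting fixed costs: EBIT = R$6,677,604.50 − R$5,539,500 = R$1,138,104.50.
DOL = contribution ÷ EBIT = R$6,677,604.50 ÷ R$1,138,104.50 = 5.8673.
So EBIT moves 5.8673 × (+13.6%) = +79.8%.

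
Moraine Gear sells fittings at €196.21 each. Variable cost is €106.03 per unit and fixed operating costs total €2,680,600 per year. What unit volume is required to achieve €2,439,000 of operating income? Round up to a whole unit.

Unit CM = price − variable cost = €196.21 − €106.03 = €90.18.
Need Q such that Q × €90.18 − €2,680,600 = €2,439,000, i.e. Q = €5,119,600 / €90.18 = 56,770.90 → 56,771.

56,771 fittings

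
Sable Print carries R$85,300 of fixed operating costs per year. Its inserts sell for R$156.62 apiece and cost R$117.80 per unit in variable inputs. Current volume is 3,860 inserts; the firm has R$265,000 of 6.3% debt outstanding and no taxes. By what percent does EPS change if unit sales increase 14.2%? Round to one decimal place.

+44.5%

At 3,860 units, contribution = 3,860 × R$38.82 = R$149,845.20.
Subtracting fixed costs: EBIT = R$149,845.20 − R$85,300 = R$64,545.20.
After interest of R$16,695.00, pre-tax earnings = R$47,850.20.
DCL = total CM / (EBIT − I) = R$149,845.20 / R$47,850.20 = 3.1315.
%ΔEPS = DCL × %ΔSales = 3.1315 × +14.2% = +44.5%.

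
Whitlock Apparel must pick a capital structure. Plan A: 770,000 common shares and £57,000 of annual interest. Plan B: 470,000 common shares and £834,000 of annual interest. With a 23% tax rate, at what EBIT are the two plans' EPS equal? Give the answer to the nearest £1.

£2,051,300

Set EPS_A = EPS_B: (EBIT − £57,000)(1 − 0.23) ÷ 770,000 = (EBIT − £834,000)(1 − 0.23) ÷ 470,000.
The (1 − t) factor cancels: (EBIT − 57,000) × 470,000 = (EBIT − 834,000) × 770,000.
EBIT × (770,000 − 470,000) = 834,000 × 770,000 − 57,000 × 470,000 = 615,390,000,000, so EBIT = 615,390,000,000 ÷ 300,000 = 2,051,300.00.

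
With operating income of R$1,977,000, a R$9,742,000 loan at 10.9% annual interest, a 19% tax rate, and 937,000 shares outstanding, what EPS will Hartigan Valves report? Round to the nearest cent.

Interest = R$1,061,878.00, so EBT = R$1,977,000 − R$1,061,878.00 = R$915,122.00.
After tax at 19%: net income = R$915,122.00 × 0.81 = R$741,248.82.
Per share: R$741,248.82 / 937,000 shares = R$0.79.

R$0.79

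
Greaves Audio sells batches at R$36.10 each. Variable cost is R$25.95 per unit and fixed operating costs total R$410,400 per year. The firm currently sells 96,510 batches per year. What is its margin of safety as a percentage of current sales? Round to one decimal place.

Unit CM = price − variable cost = R$36.10 − R$25.95 = R$10.15. Break-even units = R$410,400 ÷ R$10.15 = 40,433.50; break-even revenue = 40,433.50 × R$36.10 = R$1,459,649.26.
Current sales = 96,510 × R$36.10 = R$3,484,011.00.
Margin of safety = (R$3,484,011.00 − R$1,459,649.26) ÷ R$3,484,011.00 = 58.1%.

58.1%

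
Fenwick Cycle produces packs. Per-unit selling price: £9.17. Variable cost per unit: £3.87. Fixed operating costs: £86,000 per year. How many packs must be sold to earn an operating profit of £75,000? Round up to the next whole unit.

30,378 packs

Unit CM = price − variable cost = £9.17 − £3.87 = £5.30.
Units = (FC + target) / CM = (£86,000 + £75,000) / £5.30 = 30,377.36, so 30,378 packs.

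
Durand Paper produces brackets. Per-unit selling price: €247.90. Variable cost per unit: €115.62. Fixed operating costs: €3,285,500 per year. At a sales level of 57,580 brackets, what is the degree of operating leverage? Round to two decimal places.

1.76

At 57,580 units, contribution = 57,580 × €132.28 = €7,616,682.40.
Operating income = contribution − fixed costs = €7,616,682.40 − €3,285,500 = €4,331,182.40.
So DOL = total CM / EBIT = €7,616,682.40 / €4,331,182.40 = 1.7586.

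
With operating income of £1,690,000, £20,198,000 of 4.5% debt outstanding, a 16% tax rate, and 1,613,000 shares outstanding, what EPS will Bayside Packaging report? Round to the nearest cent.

£0.41

Pre-tax income = £1,690,000 − £908,910.00 = £781,090.00.
After tax at 16%: net income = £781,090.00 × 0.84 = £656,115.60.
EPS = £656,115.60 ÷ 1,613,000 = £0.41.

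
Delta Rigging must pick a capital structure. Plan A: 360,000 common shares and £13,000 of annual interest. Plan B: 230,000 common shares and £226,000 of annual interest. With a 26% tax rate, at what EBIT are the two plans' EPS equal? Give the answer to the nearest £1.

£602,846

At indifference, (EBIT − 13,000)(1 − t)/360,000 = (EBIT − 226,000)(1 − t)/230,000.
Cancelling (1 − t) and cross-multiplying: 230,000·(EBIT − 13,000) = 360,000·(EBIT − 226,000).
EBIT × (360,000 − 230,000) = 226,000 × 360,000 − 13,000 × 230,000 = 78,370,000,000, so EBIT = 78,370,000,000 ÷ 130,000 = 602,846.15.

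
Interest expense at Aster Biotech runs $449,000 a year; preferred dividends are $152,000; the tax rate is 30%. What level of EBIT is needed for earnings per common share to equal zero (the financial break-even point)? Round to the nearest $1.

$666,143

Grossing the preferred dividend up to pre-tax terms: $152,000 / (1 − 0.30) = $217,142.86.
EPS = 0 when EBIT covers interest plus the pre-tax preferred burden: $449,000 + $217,142.86 = $666,142.86.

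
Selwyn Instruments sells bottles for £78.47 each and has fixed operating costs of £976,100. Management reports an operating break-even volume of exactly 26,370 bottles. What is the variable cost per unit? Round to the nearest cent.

£41.45

Contribution per unit must be FC / Q = £976,100 / 26,370 = £37.0155.
Variable cost per unit = £78.47 − £37.0155 = £41.45.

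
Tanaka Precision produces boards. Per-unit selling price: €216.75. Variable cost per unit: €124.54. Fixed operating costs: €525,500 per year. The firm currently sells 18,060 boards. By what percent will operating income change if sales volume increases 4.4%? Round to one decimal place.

+6.4%

Contribution at this volume is 18,060 × €92.21 = €1,665,312.60.
EBIT = €1,665,312.60 − €525,500 = €1,139,812.60.
So DOL = total CM / EBIT = €1,665,312.60 / €1,139,812.60 = 1.4610.
%ΔEBIT = DOL × %ΔSales = 1.4610 × +4.4% = +6.4%.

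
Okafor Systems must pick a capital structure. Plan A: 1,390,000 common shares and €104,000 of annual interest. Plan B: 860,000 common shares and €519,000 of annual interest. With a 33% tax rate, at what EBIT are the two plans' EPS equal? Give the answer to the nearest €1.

€1,192,396

At indifference, (EBIT − 104,000)(1 − t)/1,390,000 = (EBIT − 519,000)(1 − t)/860,000.
Cancelling (1 − t) and cross-multiplying: 860,000·(EBIT − 104,000) = 1,390,000·(EBIT − 519,000).
EBIT × (1,390,000 − 860,000) = 519,000 × 1,390,000 − 104,000 × 860,000 = 631,970,000,000, so EBIT = 631,970,000,000 ÷ 530,000 = 1,192,396.23.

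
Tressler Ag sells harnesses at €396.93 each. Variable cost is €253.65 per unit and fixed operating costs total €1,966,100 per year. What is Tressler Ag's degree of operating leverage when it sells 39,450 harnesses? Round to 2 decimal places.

At 39,450 units, contribution = 39,450 × €143.28 = €5,652,396.00.
EBIT = €5,652,396.00 − €1,966,100 = €3,686,296.00.
Degree of operating leverage = €5,652,396.00 / €3,686,296.00 = 1.5334.

1.53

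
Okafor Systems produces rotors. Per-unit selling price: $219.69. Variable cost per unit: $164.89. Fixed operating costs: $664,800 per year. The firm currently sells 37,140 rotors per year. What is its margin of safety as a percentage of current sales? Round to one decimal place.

Each unit contributes $219.69 − $164.89 = $54.80. Break-even units = $664,800 ÷ $54.80 = 12,131.39; break-even revenue = 12,131.39 × $219.69 = $2,665,144.38.
Actual sales revenue = 37,140 × $219.69 = $8,159,286.60.
Margin of safety = ($8,159,286.60 − $2,665,144.38) ÷ $8,159,286.60 = 67.3%.

67.3%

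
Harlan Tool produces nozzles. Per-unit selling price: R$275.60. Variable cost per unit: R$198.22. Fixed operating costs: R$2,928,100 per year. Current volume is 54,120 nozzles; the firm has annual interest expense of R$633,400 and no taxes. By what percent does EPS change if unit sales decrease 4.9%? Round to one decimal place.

Contribution at this volume is 54,120 × R$77.38 = R$4,187,805.60.
EBIT = R$4,187,805.60 − R$2,928,100 = R$1,259,705.60.
After interest of R$633,400.00, pre-tax earnings = R$626,305.60.
DCL = total CM / (EBIT − I) = R$4,187,805.60 / R$626,305.60 = 6.6865.
EPS therefore changes by 6.6865 × (-4.9%) = -32.8%.

-32.8%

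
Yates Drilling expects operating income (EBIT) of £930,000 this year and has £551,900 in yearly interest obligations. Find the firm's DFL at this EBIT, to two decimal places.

Interest = £551,900.00.
Degree of financial leverage = EBIT / (EBIT − interest) = £930,000 / £378,100.00 = 2.4597.

2.46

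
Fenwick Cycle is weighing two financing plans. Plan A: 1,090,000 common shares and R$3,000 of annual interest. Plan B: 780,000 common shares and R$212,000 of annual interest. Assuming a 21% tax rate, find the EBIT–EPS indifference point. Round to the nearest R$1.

R$737,871

Set EPS_A = EPS_B: (EBIT − R$3,000)(1 − 0.21) ÷ 1,090,000 = (EBIT − R$212,000)(1 − 0.21) ÷ 780,000.
The (1 − t) factor cancels: (EBIT − 3,000) × 780,000 = (EBIT − 212,000) × 1,090,000.
EBIT × (1,090,000 − 780,000) = 212,000 × 1,090,000 − 3,000 × 780,000 = 228,740,000,000, so EBIT = 228,740,000,000 ÷ 310,000 = 737,870.97.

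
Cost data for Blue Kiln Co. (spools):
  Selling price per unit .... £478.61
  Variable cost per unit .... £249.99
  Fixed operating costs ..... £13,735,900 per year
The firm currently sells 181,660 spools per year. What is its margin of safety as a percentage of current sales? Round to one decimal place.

66.9%

Unit CM = price − variable cost = £478.61 − £249.99 = £228.62. Break-even units = £13,735,900 ÷ £228.62 = 60,081.80; break-even revenue = 60,081.80 × £478.61 = £28,755,747.96.
Current sales = 181,660 × £478.61 = £86,944,292.60.
Margin of safety = (£86,944,292.60 − £28,755,747.96) ÷ £86,944,292.60 = 66.9%.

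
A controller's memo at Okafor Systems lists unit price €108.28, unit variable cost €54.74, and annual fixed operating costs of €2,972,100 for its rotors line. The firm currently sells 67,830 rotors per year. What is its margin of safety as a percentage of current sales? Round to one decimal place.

Each unit contributes €108.28 − €54.74 = €53.54. Break-even units = €2,972,100 ÷ €53.54 = 55,511.77; break-even revenue = 55,511.77 × €108.28 = €6,010,814.12.
Current sales = 67,830 × €108.28 = €7,344,632.40.
Margin of safety = (€7,344,632.40 − €6,010,814.12) ÷ €7,344,632.40 = 18.2%.

18.2%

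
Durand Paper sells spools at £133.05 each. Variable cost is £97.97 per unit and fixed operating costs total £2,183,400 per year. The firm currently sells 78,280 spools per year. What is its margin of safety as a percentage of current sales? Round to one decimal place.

20.5%

Each unit contributes £133.05 − £97.97 = £35.08. Break-even units = £2,183,400 ÷ £35.08 = 62,240.59; break-even revenue = 62,240.59 × £133.05 = £8,281,110.89.
Current sales = 78,280 × £133.05 = £10,415,154.00.
Margin of safety = (£10,415,154.00 − £8,281,110.89) ÷ £10,415,154.00 = 20.5%.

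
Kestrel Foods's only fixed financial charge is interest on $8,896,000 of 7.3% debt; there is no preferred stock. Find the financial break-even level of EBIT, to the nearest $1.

Annual interest = 7.3% × $8,896,000 = $649,408.00.
With no preferred dividends, EPS = 0 when EBIT exactly covers interest, so the financial break-even EBIT is $649,408.00.

$649,408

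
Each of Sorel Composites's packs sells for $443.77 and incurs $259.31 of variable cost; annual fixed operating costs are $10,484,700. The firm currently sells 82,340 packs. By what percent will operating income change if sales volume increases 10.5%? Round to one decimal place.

Contribution at this volume is 82,340 × $184.46 = $15,188,436.40.
Subtracting fixed costs: EBIT = $15,188,436.40 − $10,484,700 = $4,703,736.40.
Degree of operating leverage = $15,188,436.40 / $4,703,736.40 = 3.2290.
%ΔEBIT = DOL × %ΔSales = 3.2290 × +10.5% = +33.9%.

+33.9%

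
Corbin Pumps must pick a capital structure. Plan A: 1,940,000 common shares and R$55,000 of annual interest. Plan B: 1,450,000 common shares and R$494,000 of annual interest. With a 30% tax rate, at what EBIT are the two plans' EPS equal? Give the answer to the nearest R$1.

R$1,793,082

Set EPS_A = EPS_B: (EBIT − R$55,000)(1 − 0.30) ÷ 1,940,000 = (EBIT − R$494,000)(1 − 0.30) ÷ 1,450,000.
Cancelling (1 − t) and cross-multiplying: 1,450,000·(EBIT − 55,000) = 1,940,000·(EBIT − 494,000).
Solving, EBIT = (494,000·1,940,000 − 55,000·1,450,000) / (1,940,000 − 1,450,000) = 878,610,000,000 / 490,000 = 1,793,081.63.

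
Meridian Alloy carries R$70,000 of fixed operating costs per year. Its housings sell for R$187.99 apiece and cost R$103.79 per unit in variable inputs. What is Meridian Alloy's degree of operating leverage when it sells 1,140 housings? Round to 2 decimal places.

3.69

Total contribution margin = 1,140 × R$84.20 = R$95,988.00.
Operating income = contribution − fixed costs = R$95,988.00 − R$70,000 = R$25,988.00.
So DOL = total CM / EBIT = R$95,988.00 / R$25,988.00 = 3.6936.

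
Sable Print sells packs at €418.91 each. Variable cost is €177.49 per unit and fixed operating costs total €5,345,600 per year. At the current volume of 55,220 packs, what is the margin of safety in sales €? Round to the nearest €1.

Unit CM = price − variable cost = €418.91 − €177.49 = €241.42. Break-even units = €5,345,600 ÷ €241.42 = 22,142.32; break-even revenue = 22,142.32 × €418.91 = €9,275,641.19.
Current sales = 55,220 × €418.91 = €23,132,210.20.
Margin of safety = €23,132,210.20 − €9,275,641.19 = €13,856,569.

€13,856,569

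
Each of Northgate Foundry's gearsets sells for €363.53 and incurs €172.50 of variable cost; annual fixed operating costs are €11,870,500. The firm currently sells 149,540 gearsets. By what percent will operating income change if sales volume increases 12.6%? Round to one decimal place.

Contribution at this volume is 149,540 × €191.03 = €28,566,626.20.
Subtracting fixed costs: EBIT = €28,566,626.20 − €11,870,500 = €16,696,126.20.
So DOL = total CM / EBIT = €28,566,626.20 / €16,696,126.20 = 1.7110.
Operating income changes by 1.7110 × +12.6% = +21.6%.

+21.6%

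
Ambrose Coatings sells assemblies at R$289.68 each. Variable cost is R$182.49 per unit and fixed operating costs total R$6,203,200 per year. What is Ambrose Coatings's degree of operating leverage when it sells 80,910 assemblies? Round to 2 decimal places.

At 80,910 units, contribution = 80,910 × R$107.19 = R$8,672,742.90.
Subtracting fixed costs: EBIT = R$8,672,742.90 − R$6,203,200 = R$2,469,542.90.
DOL = contribution ÷ EBIT = R$8,672,742.90 ÷ R$2,469,542.90 = 3.5119.

3.51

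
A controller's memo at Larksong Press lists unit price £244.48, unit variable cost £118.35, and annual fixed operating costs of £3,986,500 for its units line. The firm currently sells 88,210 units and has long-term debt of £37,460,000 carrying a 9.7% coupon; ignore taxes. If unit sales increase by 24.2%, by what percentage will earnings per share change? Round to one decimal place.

At 88,210 units, contribution = 88,210 × £126.13 = £11,125,927.30.
EBIT = £11,125,927.30 − £3,986,500 = £7,139,427.30.
Interest = £3,633,620.00, so EBIT − I = £3,505,807.30.
DCL = total CM / (EBIT − I) = £11,125,927.30 / £3,505,807.30 = 3.1736.
EPS therefore changes by 3.1736 × (+24.2%) = +76.8%.

+76.8%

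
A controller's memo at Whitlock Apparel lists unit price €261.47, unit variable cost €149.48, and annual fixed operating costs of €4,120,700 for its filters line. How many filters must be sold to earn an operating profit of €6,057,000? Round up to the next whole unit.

Unit CM = price − variable cost = €261.47 − €149.48 = €111.99.
Need Q such that Q × €111.99 − €4,120,700 = €6,057,000, i.e. Q = €10,177,700 / €111.99 = 90,880.44 → 90,881.

90,881 filters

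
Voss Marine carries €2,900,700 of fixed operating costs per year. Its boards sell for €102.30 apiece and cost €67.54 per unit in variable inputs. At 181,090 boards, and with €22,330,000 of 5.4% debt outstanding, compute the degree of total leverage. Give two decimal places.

At 181,090 units, contribution = 181,090 × €34.76 = €6,294,688.40.
EBIT = €6,294,688.40 − €2,900,700 = €3,393,988.40. Interest = €1,205,820.00, so EBIT − I = €2,188,168.40.
Degree of total leverage = total CM / (EBIT − interest) = €6,294,688.40 / €2,188,168.40 = 2.8767.

2.88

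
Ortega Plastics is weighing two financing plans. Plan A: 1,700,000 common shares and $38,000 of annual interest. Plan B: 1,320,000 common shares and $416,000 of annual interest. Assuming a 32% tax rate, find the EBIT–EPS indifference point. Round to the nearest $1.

$1,729,053

Set EPS_A = EPS_B: (EBIT − $38,000)(1 − 0.32) ÷ 1,700,000 = (EBIT − $416,000)(1 − 0.32) ÷ 1,320,000.
The (1 − t) factor cancels: (EBIT − 38,000) × 1,320,000 = (EBIT − 416,000) × 1,700,000.
Solving, EBIT = (416,000·1,700,000 − 38,000·1,320,000) / (1,700,000 − 1,320,000) = 657,040,000,000 / 380,000 = 1,729,052.63.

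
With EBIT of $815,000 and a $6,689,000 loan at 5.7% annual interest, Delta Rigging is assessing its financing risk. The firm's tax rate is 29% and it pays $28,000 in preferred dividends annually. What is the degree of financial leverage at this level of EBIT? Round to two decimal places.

2.07

Interest = $381,273.00.
Pre-tax preferred-dividend burden = $28,000 ÷ (1 − 0.29) = $39,436.62.
DFL = EBIT ÷ [EBIT − I − D_p/(1−t)] = $815,000 ÷ [$815,000 − $381,273.00 − $39,436.62] = $815,000 ÷ $394,290.38 = 2.0670.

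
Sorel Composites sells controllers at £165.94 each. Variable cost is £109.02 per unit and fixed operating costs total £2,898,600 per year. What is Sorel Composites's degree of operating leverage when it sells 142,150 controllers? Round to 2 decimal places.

Contribution at this volume is 142,150 × £56.92 = £8,091,178.00.
EBIT = £8,091,178.00 − £2,898,600 = £5,192,578.00.
DOL = contribution ÷ EBIT = £8,091,178.00 ÷ £5,192,578.00 = 1.5582.

1.56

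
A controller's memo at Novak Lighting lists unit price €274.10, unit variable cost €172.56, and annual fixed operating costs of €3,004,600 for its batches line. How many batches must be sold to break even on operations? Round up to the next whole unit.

Contribution margin per unit = €274.10 − €172.56 = €101.54.
Break-even Q = €3,004,600 / €101.54 = 29,590.31 → 29,591 batches.

29,591 batches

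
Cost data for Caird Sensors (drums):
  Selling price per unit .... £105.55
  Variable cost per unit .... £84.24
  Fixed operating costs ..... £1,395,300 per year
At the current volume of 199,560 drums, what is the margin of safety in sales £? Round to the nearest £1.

Contribution margin per unit = £105.55 − £84.24 = £21.31. Break-even units = £1,395,300 ÷ £21.31 = 65,476.30; break-even revenue = 65,476.30 × £105.55 = £6,911,023.70.
Actual sales revenue = 199,560 × £105.55 = £21,063,558.00.
Margin of safety = £21,063,558.00 − £6,911,023.70 = £14,152,534.

£14,152,534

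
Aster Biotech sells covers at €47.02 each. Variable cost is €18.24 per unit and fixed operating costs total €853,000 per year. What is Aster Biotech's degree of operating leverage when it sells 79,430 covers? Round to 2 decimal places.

Total contribution margin = 79,430 × €28.78 = €2,285,995.40.
Subtracting fixed costs: EBIT = €2,285,995.40 − €853,000 = €1,432,995.40.
Degree of operating leverage = €2,285,995.40 / €1,432,995.40 = 1.5953.

1.60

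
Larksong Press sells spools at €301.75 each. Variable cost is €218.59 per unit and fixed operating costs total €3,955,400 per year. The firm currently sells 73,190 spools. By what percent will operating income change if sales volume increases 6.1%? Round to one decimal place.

+17.4%

At 73,190 units, contribution = 73,190 × €83.16 = €6,086,480.40.
Subtracting fixed costs: EBIT = €6,086,480.40 − €3,955,400 = €2,131,080.40.
So DOL = total CM / EBIT = €6,086,480.40 / €2,131,080.40 = 2.8561.
So EBIT moves 2.8561 × (+6.1%) = +17.4%.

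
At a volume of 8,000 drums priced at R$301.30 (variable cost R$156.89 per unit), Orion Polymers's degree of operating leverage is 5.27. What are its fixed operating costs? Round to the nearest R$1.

R$936,062

Total contribution margin = 8,000 × R$144.41 = R$1,155,280.00.
Since DOL = CM ÷ EBIT, EBIT = R$1,155,280.00 ÷ 5.27 = R$219,218.22.
And FC = contribution − EBIT = R$1,155,280.00 − R$219,218.22 = R$936,062.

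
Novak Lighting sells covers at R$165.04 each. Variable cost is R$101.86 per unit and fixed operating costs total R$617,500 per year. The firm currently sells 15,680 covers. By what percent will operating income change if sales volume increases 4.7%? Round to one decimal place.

+12.5%

At 15,680 units, contribution = 15,680 × R$63.18 = R$990,662.40.
Subtracting fixed costs: EBIT = R$990,662.40 − R$617,500 = R$373,162.40.
DOL = contribution ÷ EBIT = R$990,662.40 ÷ R$373,162.40 = 2.6548.
Operating income changes by 2.6548 × +4.7% = +12.5%.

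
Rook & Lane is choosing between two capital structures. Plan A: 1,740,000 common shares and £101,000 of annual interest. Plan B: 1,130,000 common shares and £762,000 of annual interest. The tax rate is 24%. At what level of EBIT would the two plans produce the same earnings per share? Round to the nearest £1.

£1,986,475

At indifference, (EBIT − 101,000)(1 − t)/1,740,000 = (EBIT − 762,000)(1 − t)/1,130,000.
Cancelling (1 − t) and cross-multiplying: 1,130,000·(EBIT − 101,000) = 1,740,000·(EBIT − 762,000).
Solving, EBIT = (762,000·1,740,000 − 101,000·1,130,000) / (1,740,000 − 1,130,000) = 1,211,750,000,000 / 610,000 = 1,986,475.41.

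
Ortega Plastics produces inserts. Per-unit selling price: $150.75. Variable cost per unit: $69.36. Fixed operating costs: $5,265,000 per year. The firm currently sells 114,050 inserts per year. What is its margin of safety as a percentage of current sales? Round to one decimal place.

Each unit contributes $150.75 − $69.36 = $81.39. Break-even units = $5,265,000 ÷ $81.39 = 64,688.54; break-even revenue = 64,688.54 × $150.75 = $9,751,796.90.
Actual sales revenue = 114,050 × $150.75 = $17,193,037.50.
Margin of safety = ($17,193,037.50 − $9,751,796.90) ÷ $17,193,037.50 = 43.3%.

43.3%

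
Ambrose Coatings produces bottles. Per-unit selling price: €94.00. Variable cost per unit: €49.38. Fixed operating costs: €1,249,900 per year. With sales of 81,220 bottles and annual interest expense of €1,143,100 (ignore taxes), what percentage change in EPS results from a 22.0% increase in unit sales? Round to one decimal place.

+64.8%

Contribution at this volume is 81,220 × €44.62 = €3,624,036.40.
EBIT = €3,624,036.40 − €1,249,900 = €2,374,136.40.
After interest of €1,143,100.00, pre-tax earnings = €1,231,036.40.
Degree of combined leverage = contribution ÷ (EBIT − I) = €3,624,036.40 ÷ €1,231,036.40 = 2.9439.
%ΔEPS = DCL × %ΔSales = 2.9439 × +22.0% = +64.8%.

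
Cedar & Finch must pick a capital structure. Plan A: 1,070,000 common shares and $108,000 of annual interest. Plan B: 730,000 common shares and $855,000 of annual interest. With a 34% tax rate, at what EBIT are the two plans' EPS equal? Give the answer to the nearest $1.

At indifference, (EBIT − 108,000)(1 − t)/1,070,000 = (EBIT − 855,000)(1 − t)/730,000.
The (1 − t) factor cancels: (EBIT − 108,000) × 730,000 = (EBIT − 855,000) × 1,070,000.
Solving, EBIT = (855,000·1,070,000 − 108,000·730,000) / (1,070,000 − 730,000) = 836,010,000,000 / 340,000 = 2,458,852.94.

$2,458,853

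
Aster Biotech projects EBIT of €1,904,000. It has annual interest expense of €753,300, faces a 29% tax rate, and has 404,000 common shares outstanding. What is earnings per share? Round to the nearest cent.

Interest = €753,300.00, so EBT = €1,904,000 − €753,300.00 = €1,150,700.00.
Net income = €1,150,700.00 × (1 − 0.29) = €816,997.00.
EPS = €816,997.00 ÷ 404,000 = €2.02.

€2.02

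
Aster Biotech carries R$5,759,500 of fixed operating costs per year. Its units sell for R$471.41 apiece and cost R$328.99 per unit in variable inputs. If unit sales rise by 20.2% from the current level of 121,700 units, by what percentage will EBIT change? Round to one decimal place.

Total contribution margin = 121,700 × R$142.42 = R$17,332,514.00.
EBIT = R$17,332,514.00 − R$5,759,500 = R$11,573,014.00.
Degree of operating leverage = R$17,332,514.00 / R$11,573,014.00 = 1.4977.
So EBIT moves 1.4977 × (+20.2%) = +30.3%.

+30.3%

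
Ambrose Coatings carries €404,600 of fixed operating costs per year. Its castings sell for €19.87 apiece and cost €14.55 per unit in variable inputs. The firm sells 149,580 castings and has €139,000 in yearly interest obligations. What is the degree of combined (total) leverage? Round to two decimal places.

3.16

At 149,580 units, contribution = 149,580 × €5.32 = €795,765.60.
EBIT = €795,765.60 − €404,600 = €391,165.60. Interest = €139,000.00, so EBIT − I = €252,165.60.
DCL = contribution ÷ (EBIT − I) = €795,765.60 ÷ €252,165.60 = 3.1557.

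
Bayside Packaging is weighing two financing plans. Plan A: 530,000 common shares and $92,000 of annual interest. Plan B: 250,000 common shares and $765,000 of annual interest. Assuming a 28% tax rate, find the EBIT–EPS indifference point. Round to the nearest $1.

At indifference, (EBIT − 92,000)(1 − t)/530,000 = (EBIT − 765,000)(1 − t)/250,000.
Cancelling (1 − t) and cross-multiplying: 250,000·(EBIT − 92,000) = 530,000·(EBIT − 765,000).
Solving, EBIT = (765,000·530,000 − 92,000·250,000) / (530,000 − 250,000) = 382,450,000,000 / 280,000 = 1,365,892.86.

$1,365,893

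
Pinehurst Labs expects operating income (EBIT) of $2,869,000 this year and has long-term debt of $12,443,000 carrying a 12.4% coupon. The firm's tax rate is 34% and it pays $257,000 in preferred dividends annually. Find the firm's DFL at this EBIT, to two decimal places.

Interest = $1,542,932.00.
Pre-tax preferred-dividend burden = $257,000 ÷ (1 − 0.34) = $389,393.94.
DFL = EBIT ÷ [EBIT − I − D_p/(1−t)] = $2,869,000 ÷ [$2,869,000 − $1,542,932.00 − $389,393.94] = $2,869,000 ÷ $936,674.06 = 3.0630.

3.06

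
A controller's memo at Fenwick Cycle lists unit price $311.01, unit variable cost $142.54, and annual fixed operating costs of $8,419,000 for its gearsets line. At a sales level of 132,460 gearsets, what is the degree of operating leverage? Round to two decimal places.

Contribution at this volume is 132,460 × $168.47 = $22,315,536.20.
Operating income = contribution − fixed costs = $22,315,536.20 − $8,419,000 = $13,896,536.20.
So DOL = total CM / EBIT = $22,315,536.20 / $13,896,536.20 = 1.6058.

1.61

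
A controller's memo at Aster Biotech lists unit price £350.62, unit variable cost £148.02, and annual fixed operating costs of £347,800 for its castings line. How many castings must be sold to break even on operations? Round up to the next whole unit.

Contribution margin per unit = £350.62 − £148.02 = £202.60.
Break-even volume = fixed costs ÷ CM per unit = £347,800 ÷ £202.60 = 1,716.68, so 1,717 castings.

1,717 castings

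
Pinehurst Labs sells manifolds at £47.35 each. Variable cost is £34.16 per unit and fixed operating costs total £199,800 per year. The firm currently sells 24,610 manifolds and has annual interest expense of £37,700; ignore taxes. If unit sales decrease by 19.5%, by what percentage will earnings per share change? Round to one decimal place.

Contribution at this volume is 24,610 × £13.19 = £324,605.90.
Subtracting fixed costs: EBIT = £324,605.90 − £199,800 = £124,805.90.
After interest of £37,700.00, pre-tax earnings = £87,105.90.
Degree of combined leverage = contribution ÷ (EBIT − I) = £324,605.90 ÷ £87,105.90 = 3.7266.
EPS therefore changes by 3.7266 × (-19.5%) = -72.7%.

-72.7%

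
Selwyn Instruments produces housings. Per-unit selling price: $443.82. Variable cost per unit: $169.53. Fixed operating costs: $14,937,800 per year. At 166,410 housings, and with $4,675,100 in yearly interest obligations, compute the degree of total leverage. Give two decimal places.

1.75

Total contribution margin = 166,410 × $274.29 = $45,644,598.90.
Operating income = contribution − fixed costs = $45,644,598.90 − $14,937,800 = $30,706,798.90. Interest = $4,675,100.00.
DOL = $45,644,598.90 ÷ $30,706,798.90 = 1.4865; DFL = $30,706,798.90 ÷ $26,031,698.90 = 1.1796.
Combined leverage = 1.4865 × 1.1796 = 1.7535.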